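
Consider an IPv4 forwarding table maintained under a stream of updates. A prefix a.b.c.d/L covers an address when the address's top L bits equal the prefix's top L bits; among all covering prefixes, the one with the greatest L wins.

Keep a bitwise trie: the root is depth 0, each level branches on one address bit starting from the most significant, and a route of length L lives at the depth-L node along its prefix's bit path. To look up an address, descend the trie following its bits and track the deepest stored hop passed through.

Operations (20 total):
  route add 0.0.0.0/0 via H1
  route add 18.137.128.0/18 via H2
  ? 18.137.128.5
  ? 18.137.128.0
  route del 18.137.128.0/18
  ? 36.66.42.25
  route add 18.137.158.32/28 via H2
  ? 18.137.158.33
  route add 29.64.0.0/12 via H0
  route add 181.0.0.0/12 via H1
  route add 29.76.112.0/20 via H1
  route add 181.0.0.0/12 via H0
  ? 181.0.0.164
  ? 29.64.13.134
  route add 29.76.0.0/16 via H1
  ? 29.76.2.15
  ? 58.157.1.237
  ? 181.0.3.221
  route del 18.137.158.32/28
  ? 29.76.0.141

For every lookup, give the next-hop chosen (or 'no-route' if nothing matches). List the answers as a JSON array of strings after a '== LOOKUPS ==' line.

Apply in order:
  + 0.0.0.0/0 (H1) depth=0
  + 18.137.128.0/18 (H2) depth=18
  Q 18.137.128.5: descend 000100101000100110 ; hops seen [H1,H2] ; pick H2
  Q 18.137.128.0: descend 000100101000100110 ; hops seen [H1,H2] ; pick H2
  - 18.137.128.0/18 clear@18
  Q 36.66.42.25: descend 00 ; hops seen [H1] ; pick H1
  + 18.137.158.32/28 (H2) depth=28
  Q 18.137.158.33: descend 0001001010001001100111100010 ; hops seen [H1,H2] ; pick H2
  + 29.64.0.0/12 (H0) depth=12
  + 181.0.0.0/12 (H1) depth=12
  + 29.76.112.0/20 (H1) depth=20
  + 181.0.0.0/12 (H0) depth=12
  Q 181.0.0.164: descend 101101010000 ; hops seen [H1,H0] ; pick H0
  Q 29.64.13.134: descend 000111010100 ; hops seen [H1,H0] ; pick H0
  + 29.76.0.0/16 (H1) depth=16
  Q 29.76.2.15: descend 00011101010011000 ; hops seen [H1,H0,H1] ; pick H1
  Q 58.157.1.237: descend 00 ; hops seen [H1] ; pick H1
  Q 181.0.3.221: descend 101101010000 ; hops seen [H1,H0] ; pick H0
  - 18.137.158.32/28 clear@28
  Q 29.76.0.141: descend 00011101010011000 ; hops seen [H1,H0,H1] ; pick H1

== LOOKUPS ==
["H2","H2","H1","H2","H0","H0","H1","H1","H0","H1"]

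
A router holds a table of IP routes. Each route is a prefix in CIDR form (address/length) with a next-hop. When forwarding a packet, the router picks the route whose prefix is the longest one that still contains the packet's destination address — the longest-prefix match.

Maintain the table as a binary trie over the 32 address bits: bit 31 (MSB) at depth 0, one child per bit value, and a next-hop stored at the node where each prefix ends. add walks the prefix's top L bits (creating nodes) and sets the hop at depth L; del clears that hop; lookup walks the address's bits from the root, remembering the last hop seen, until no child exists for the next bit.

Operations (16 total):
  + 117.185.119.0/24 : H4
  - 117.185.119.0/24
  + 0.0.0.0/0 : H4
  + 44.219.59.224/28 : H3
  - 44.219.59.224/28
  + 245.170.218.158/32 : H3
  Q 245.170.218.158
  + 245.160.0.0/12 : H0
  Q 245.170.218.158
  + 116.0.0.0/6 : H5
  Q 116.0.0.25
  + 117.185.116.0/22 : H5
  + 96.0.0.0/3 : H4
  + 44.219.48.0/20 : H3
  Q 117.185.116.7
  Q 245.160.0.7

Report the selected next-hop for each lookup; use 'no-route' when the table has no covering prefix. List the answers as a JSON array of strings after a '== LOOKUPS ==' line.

Process each operation:
  add 117.185.119.0/24 -> H4 at depth 24
  del 117.185.119.0/24 (clear depth 24)
  add 0.0.0.0/0 -> H4 at depth 0
  add 44.219.59.224/28 -> H3 at depth 28
  del 44.219.59.224/28 (clear depth 28)
  add 245.170.218.158/32 -> H3 at depth 32
  ? 245.170.218.158  path d0:H4→d1:-→d2:-→d3:-→d4:-→d5:-→d6:-→d7:-→d8:-→d9:-→d10:-→d11:-→d12:-→d13:-→d14:-→d15:-→d16:-→d17:-→d18:-→d19:-→d20:-→d21:-→d22:-→d23:-→d24:-→d25:-→d26:-→d27:-→d28:-→d29:-→d30:-→d31:-→d32:H3  best=H3
  add 245.160.0.0/12 -> H0 at depth 12
  ? 245.170.218.158  path d0:H4→d1:-→d2:-→d3:-→d4:-→d5:-→d6:-→d7:-→d8:-→d9:-→d10:-→d11:-→d12:H0→d13:-→d14:-→d15:-→d16:-→d17:-→d18:-→d19:-→d20:-→d21:-→d22:-→d23:-→d24:-→d25:-→d26:-→d27:-→d28:-→d29:-→d30:-→d31:-→d32:H3  best=H3
  add 116.0.0.0/6 -> H5 at depth 6
  ? 116.0.0.25  path d0:H4→d1:-→d2:-→d3:-→d4:-→d5:-→d6:H5→d7:-  best=H5
  add 117.185.116.0/22 -> H5 at depth 22
  add 96.0.0.0/3 -> H4 at depth 3
  add 44.219.48.0/20 -> H3 at depth 20
  ? 117.185.116.7  path d0:H4→d1:-→d2:-→d3:H4→d4:-→d5:-→d6:H5→d7:-→d8:-→d9:-→d10:-→d11:-→d12:-→d13:-→d14:-→d15:-→d16:-→d17:-→d18:-→d19:-→d20:-→d21:-→d22:H5  best=H5
  ? 245.160.0.7  path d0:H4→d1:-→d2:-→d3:-→d4:-→d5:-→d6:-→d7:-→d8:-→d9:-→d10:-→d11:-→d12:H0  best=H0

== LOOKUPS ==
["H3","H3","H5","H5","H0"]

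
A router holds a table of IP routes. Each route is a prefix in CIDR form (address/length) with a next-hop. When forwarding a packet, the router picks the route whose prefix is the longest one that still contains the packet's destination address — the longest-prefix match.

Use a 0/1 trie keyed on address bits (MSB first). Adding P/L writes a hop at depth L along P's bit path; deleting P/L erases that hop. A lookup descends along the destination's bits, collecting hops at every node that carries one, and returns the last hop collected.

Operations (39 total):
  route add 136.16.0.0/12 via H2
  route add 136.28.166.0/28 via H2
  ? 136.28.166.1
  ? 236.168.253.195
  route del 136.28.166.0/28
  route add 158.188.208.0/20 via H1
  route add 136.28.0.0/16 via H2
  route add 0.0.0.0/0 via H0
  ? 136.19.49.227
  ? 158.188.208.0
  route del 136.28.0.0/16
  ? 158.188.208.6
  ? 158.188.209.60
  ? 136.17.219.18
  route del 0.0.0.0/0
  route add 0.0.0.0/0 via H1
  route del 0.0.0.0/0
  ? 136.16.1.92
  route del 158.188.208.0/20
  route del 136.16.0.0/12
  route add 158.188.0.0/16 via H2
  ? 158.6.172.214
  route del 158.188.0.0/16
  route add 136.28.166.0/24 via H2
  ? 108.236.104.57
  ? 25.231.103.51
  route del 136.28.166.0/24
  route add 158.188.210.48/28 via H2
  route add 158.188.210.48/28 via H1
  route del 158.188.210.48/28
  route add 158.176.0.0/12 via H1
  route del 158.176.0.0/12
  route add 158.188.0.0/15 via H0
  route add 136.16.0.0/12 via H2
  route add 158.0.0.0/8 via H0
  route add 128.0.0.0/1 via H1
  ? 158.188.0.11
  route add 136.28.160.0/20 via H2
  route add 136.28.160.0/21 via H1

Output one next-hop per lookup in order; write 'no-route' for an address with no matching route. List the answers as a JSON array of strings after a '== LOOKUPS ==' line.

Trace:
  + 136.16.0.0/12 (H2) depth=12
  + 136.28.166.0/28 (H2) depth=28
  Q 136.28.166.1: descend 1000100000011100101001100000 ; hops seen [H2,H2] ; pick H2
  Q 236.168.253.195: descend 1 ; hops seen [∅] ; pick no-route
  - 136.28.166.0/28 clear@28
  + 158.188.208.0/20 (H1) depth=20
  + 136.28.0.0/16 (H2) depth=16
  + 0.0.0.0/0 (H0) depth=0
  Q 136.19.49.227: descend 100010000001 ; hops seen [H0,H2] ; pick H2
  Q 158.188.208.0: descend 10011110101111001101 ; hops seen [H0,H1] ; pick H1
  - 136.28.0.0/16 clear@16
  Q 158.188.208.6: descend 10011110101111001101 ; hops seen [H0,H1] ; pick H1
  Q 158.188.209.60: descend 10011110101111001101 ; hops seen [H0,H1] ; pick H1
  Q 136.17.219.18: descend 100010000001 ; hops seen [H0,H2] ; pick H2
  - 0.0.0.0/0 clear@0
  + 0.0.0.0/0 (H1) depth=0
  - 0.0.0.0/0 clear@0
  Q 136.16.1.92: descend 100010000001 ; hops seen [H2] ; pick H2
  - 158.188.208.0/20 clear@20
  - 136.16.0.0/12 clear@12
  + 158.188.0.0/16 (H2) depth=16
  Q 158.6.172.214: descend 10011110 ; hops seen [∅] ; pick no-route
  - 158.188.0.0/16 clear@16
  + 136.28.166.0/24 (H2) depth=24
  Q 108.236.104.57: descend ε ; hops seen [∅] ; pick no-route
  Q 25.231.103.51: descend ε ; hops seen [∅] ; pick no-route
  - 136.28.166.0/24 clear@24
  + 158.188.210.48/28 (H2) depth=28
  + 158.188.210.48/28 (H1) depth=28
  - 158.188.210.48/28 clear@28
  + 158.176.0.0/12 (H1) depth=12
  - 158.176.0.0/12 clear@12
  + 158.188.0.0/15 (H0) depth=15
  + 136.16.0.0/12 (H2) depth=12
  + 158.0.0.0/8 (H0) depth=8
  + 128.0.0.0/1 (H1) depth=1
  Q 158.188.0.11: descend 1001111010111100 ; hops seen [H1,H0,H0] ; pick H0
  + 136.28.160.0/20 (H2) depth=20
  + 136.28.160.0/21 (H1) depth=21

== LOOKUPS ==
["H2","no-route","H2","H1","H1","H1","H2","H2","no-route","no-route","no-route","H0"]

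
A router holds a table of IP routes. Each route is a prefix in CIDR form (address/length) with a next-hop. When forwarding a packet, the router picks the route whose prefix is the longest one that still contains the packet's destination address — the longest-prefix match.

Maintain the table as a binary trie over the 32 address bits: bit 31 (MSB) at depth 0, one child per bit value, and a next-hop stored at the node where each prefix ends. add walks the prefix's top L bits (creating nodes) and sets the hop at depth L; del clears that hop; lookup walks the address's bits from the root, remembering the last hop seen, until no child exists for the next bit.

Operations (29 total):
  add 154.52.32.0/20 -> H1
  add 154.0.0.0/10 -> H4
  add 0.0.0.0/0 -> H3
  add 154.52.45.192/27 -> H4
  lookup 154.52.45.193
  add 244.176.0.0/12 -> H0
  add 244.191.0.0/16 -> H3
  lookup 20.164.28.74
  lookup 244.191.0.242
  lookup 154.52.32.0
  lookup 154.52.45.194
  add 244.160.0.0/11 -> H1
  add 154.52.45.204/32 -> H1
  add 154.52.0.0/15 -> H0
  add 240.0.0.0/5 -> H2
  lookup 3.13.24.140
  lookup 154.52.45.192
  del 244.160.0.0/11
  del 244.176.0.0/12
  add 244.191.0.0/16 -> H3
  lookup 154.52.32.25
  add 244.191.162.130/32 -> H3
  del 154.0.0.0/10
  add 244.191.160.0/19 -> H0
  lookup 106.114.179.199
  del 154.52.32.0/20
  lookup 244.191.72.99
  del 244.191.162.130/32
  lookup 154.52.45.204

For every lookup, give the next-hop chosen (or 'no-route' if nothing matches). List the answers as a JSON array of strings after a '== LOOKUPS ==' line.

Process each operation:
  add 154.52.32.0/20 -> H1 at depth 20
  add 154.0.0.0/10 -> H4 at depth 10
  add 0.0.0.0/0 -> H3 at depth 0
  add 154.52.45.192/27 -> H4 at depth 27
  lookup 154.52.45.193: bits 100110100011010000101101110 walk d0:H3→d1:-→d2:-→d3:-→d4:-→d5:-→d6:-→d7:-→d8:-→d9:-→d10:H4→d11:-→d12:-→d13:-→d14:-→d15:-→d16:-→d17:-→d18:-→d19:-→d20:H1→d21:-→d22:-→d23:-→d24:-→d25:-→d26:-→d27:H4 -> H4
  add 244.176.0.0/12 -> H0 at depth 12
  add 244.191.0.0/16 -> H3 at depth 16
  lookup 20.164.28.74: bits ε walk d0:H3 -> H3
  lookup 244.191.0.242: bits 1111010010111111 walk d0:H3→d1:-→d2:-→d3:-→d4:-→d5:-→d6:-→d7:-→d8:-→d9:-→d10:-→d11:-→d12:H0→d13:-→d14:-→d15:-→d16:H3 -> H3
  lookup 154.52.32.0: bits 10011010001101000010 walk d0:H3→d1:-→d2:-→d3:-→d4:-→d5:-→d6:-→d7:-→d8:-→d9:-→d10:H4→d11:-→d12:-→d13:-→d14:-→d15:-→d16:-→d17:-→d18:-→d19:-→d20:H1 -> H1
  lookup 154.52.45.194: bits 100110100011010000101101110 walk d0:H3→d1:-→d2:-→d3:-→d4:-→d5:-→d6:-→d7:-→d8:-→d9:-→d10:H4→d11:-→d12:-→d13:-→d14:-→d15:-→d16:-→d17:-→d18:-→d19:-→d20:H1→d21:-→d22:-→d23:-→d24:-→d25:-→d26:-→d27:H4 -> H4
  add 244.160.0.0/11 -> H1 at depth 11
  add 154.52.45.204/32 -> H1 at depth 32
  add 154.52.0.0/15 -> H0 at depth 15
  add 240.0.0.0/5 -> H2 at depth 5
  lookup 3.13.24.140: bits ε walk d0:H3 -> H3
  lookup 154.52.45.192: bits 1001101000110100001011011100 walk d0:H3→d1:-→d2:-→d3:-→d4:-→d5:-→d6:-→d7:-→d8:-→d9:-→d10:H4→d11:-→d12:-→d13:-→d14:-→d15:H0→d16:-→d17:-→d18:-→d19:-→d20:H1→d21:-→d22:-→d23:-→d24:-→d25:-→d26:-→d27:H4→d28:- -> H4
  del 244.160.0.0/11 (clear depth 11)
  del 244.176.0.0/12 (clear depth 12)
  add 244.191.0.0/16 -> H3 at depth 16
  lookup 154.52.32.25: bits 10011010001101000010 walk d0:H3→d1:-→d2:-→d3:-→d4:-→d5:-→d6:-→d7:-→d8:-→d9:-→d10:H4→d11:-→d12:-→d13:-→d14:-→d15:H0→d16:-→d17:-→d18:-→d19:-→d20:H1 -> H1
  add 244.191.162.130/32 -> H3 at depth 32
  del 154.0.0.0/10 (clear depth 10)
  add 244.191.160.0/19 -> H0 at depth 19
  lookup 106.114.179.199: bits ε walk d0:H3 -> H3
  del 154.52.32.0/20 (clear depth 20)
  lookup 244.191.72.99: bits 1111010010111111 walk d0:H3→d1:-→d2:-→d3:-→d4:-→d5:H2→d6:-→d7:-→d8:-→d9:-→d10:-→d11:-→d12:-→d13:-→d14:-→d15:-→d16:H3 -> H3
  del 244.191.162.130/32 (clear depth 32)
  lookup 154.52.45.204: bits 10011010001101000010110111001100 walk d0:H3→d1:-→d2:-→d3:-→d4:-→d5:-→d6:-→d7:-→d8:-→d9:-→d10:-→d11:-→d12:-→d13:-→d14:-→d15:H0→d16:-→d17:-→d18:-→d19:-→d20:-→d21:-→d22:-→d23:-→d24:-→d25:-→d26:-→d27:H4→d28:-→d29:-→d30:-→d31:-→d32:H1 -> H1

== LOOKUPS ==
["H4","H3","H3","H1","H4","H3","H4","H1","H3","H3","H1"]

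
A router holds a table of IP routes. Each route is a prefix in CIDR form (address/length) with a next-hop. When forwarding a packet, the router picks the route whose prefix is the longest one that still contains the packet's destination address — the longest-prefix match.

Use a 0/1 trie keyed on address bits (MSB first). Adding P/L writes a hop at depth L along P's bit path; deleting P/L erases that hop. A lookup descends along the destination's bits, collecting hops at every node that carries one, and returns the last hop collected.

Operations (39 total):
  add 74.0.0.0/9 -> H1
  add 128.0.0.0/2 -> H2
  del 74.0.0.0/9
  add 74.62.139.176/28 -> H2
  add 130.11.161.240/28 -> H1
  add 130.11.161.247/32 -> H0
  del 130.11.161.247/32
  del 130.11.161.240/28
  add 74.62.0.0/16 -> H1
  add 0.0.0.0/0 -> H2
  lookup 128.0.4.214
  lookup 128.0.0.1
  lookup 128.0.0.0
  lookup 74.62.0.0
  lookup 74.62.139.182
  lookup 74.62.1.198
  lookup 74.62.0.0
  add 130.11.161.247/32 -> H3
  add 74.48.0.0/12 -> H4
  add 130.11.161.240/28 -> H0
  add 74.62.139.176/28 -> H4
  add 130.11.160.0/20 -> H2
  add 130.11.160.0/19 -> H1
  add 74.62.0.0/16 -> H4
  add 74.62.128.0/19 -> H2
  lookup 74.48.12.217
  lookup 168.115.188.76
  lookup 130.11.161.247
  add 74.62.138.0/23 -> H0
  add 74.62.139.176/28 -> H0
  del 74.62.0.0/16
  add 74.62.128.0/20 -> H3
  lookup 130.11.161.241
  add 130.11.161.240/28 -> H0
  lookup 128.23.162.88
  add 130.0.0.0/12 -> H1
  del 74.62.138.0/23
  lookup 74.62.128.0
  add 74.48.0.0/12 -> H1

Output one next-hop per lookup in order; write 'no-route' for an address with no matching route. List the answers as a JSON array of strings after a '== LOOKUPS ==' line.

Trace:
  + 74.0.0.0/9 (H1) depth=9
  + 128.0.0.0/2 (H2) depth=2
  del 74.0.0.0/9 (clear depth 9)
  + 74.62.139.176/28 (H2) depth=28
  + 130.11.161.240/28 (H1) depth=28
  + 130.11.161.247/32 (H0) depth=32
  del 130.11.161.247/32 (clear depth 32)
  del 130.11.161.240/28 (clear depth 28)
  + 74.62.0.0/16 (H1) depth=16
  + 0.0.0.0/0 (H2) depth=0
  Q 128.0.4.214: descend 100000 ; hops seen [H2,H2] ; pick H2
  Q 128.0.0.1: descend 100000 ; hops seen [H2,H2] ; pick H2
  Q 128.0.0.0: descend 100000 ; hops seen [H2,H2] ; pick H2
  Q 74.62.0.0: descend 0100101000111110 ; hops seen [H2,H1] ; pick H1
  Q 74.62.139.182: descend 0100101000111110100010111011 ; hops seen [H2,H1,H2] ; pick H2
  Q 74.62.1.198: descend 0100101000111110 ; hops seen [H2,H1] ; pick H1
  Q 74.62.0.0: descend 0100101000111110 ; hops seen [H2,H1] ; pick H1
  + 130.11.161.247/32 (H3) depth=32
  + 74.48.0.0/12 (H4) depth=12
  + 130.11.161.240/28 (H0) depth=28
  + 74.62.139.176/28 (H4) depth=28
  + 130.11.160.0/20 (H2) depth=20
  + 130.11.160.0/19 (H1) depth=19
  + 74.62.0.0/16 (H4) depth=16
  + 74.62.128.0/19 (H2) depth=19
  Q 74.48.12.217: descend 010010100011 ; hops seen [H2,H4] ; pick H4
  Q 168.115.188.76: descend 10 ; hops seen [H2,H2] ; pick H2
  Q 130.11.161.247: descend 10000010000010111010000111110111 ; hops seen [H2,H2,H1,H2,H0,H3] ; pick H3
  + 74.62.138.0/23 (H0) depth=23
  + 74.62.139.176/28 (H0) depth=28
  del 74.62.0.0/16 (clear depth 16)
  + 74.62.128.0/20 (H3) depth=20
  Q 130.11.161.241: descend 10000010000010111010000111110 ; hops seen [H2,H2,H1,H2,H0] ; pick H0
  + 130.11.161.240/28 (H0) depth=28
  Q 128.23.162.88: descend 100000 ; hops seen [H2,H2] ; pick H2
  + 130.0.0.0/12 (H1) depth=12
  del 74.62.138.0/23 (clear depth 23)
  Q 74.62.128.0: descend 01001010001111101000 ; hops seen [H2,H4,H2,H3] ; pick H3
  + 74.48.0.0/12 (H1) depth=12

== LOOKUPS ==
["H2","H2","H2","H1","H2","H1","H1","H4","H2","H3","H0","H2","H3"]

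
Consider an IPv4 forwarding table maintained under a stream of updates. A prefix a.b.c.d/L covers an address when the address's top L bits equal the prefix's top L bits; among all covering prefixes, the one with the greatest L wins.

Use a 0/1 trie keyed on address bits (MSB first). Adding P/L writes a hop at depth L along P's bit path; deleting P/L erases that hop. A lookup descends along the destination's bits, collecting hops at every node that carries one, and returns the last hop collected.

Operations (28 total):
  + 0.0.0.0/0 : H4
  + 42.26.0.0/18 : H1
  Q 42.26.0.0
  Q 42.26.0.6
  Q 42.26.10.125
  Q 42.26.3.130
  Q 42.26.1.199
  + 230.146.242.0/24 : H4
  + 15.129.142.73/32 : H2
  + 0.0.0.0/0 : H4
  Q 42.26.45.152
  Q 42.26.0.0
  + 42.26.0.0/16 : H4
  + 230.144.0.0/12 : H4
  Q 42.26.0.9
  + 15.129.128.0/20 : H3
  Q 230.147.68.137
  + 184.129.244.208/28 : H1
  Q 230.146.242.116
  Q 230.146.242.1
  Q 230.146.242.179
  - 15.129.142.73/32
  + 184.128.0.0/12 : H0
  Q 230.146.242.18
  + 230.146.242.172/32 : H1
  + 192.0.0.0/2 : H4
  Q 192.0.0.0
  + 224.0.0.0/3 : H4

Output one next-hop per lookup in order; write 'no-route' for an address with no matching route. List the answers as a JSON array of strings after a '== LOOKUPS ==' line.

Trace:
  + 0.0.0.0/0 (H4) depth=0
  + 42.26.0.0/18 (H1) depth=18
  lookup 42.26.0.0: bits 001010100001101000 walk d0:H4→d1:-→d2:-→d3:-→d4:-→d5:-→d6:-→d7:-→d8:-→d9:-→d10:-→d11:-→d12:-→d13:-→d14:-→d15:-→d16:-→d17:-→d18:H1 -> H1
  lookup 42.26.0.6: bits 001010100001101000 walk d0:H4→d1:-→d2:-→d3:-→d4:-→d5:-→d6:-→d7:-→d8:-→d9:-→d10:-→d11:-→d12:-→d13:-→d14:-→d15:-→d16:-→d17:-→d18:H1 -> H1
  lookup 42.26.10.125: bits 001010100001101000 walk d0:H4→d1:-→d2:-→d3:-→d4:-→d5:-→d6:-→d7:-→d8:-→d9:-→d10:-→d11:-→d12:-→d13:-→d14:-→d15:-→d16:-→d17:-→d18:H1 -> H1
  lookup 42.26.3.130: bits 001010100001101000 walk d0:H4→d1:-→d2:-→d3:-→d4:-→d5:-→d6:-→d7:-→d8:-→d9:-→d10:-→d11:-→d12:-→d13:-→d14:-→d15:-→d16:-→d17:-→d18:H1 -> H1
  lookup 42.26.1.199: bits 001010100001101000 walk d0:H4→d1:-→d2:-→d3:-→d4:-→d5:-→d6:-→d7:-→d8:-→d9:-→d10:-→d11:-→d12:-→d13:-→d14:-→d15:-→d16:-→d17:-→d18:H1 -> H1
  + 230.146.242.0/24 (H4) depth=24
  + 15.129.142.73/32 (H2) depth=32
  + 0.0.0.0/0 (H4) depth=0
  lookup 42.26.45.152: bits 001010100001101000 walk d0:H4→d1:-→d2:-→d3:-→d4:-→d5:-→d6:-→d7:-→d8:-→d9:-→d10:-→d11:-→d12:-→d13:-→d14:-→d15:-→d16:-→d17:-→d18:H1 -> H1
  lookup 42.26.0.0: bits 001010100001101000 walk d0:H4→d1:-→d2:-→d3:-→d4:-→d5:-→d6:-→d7:-→d8:-→d9:-→d10:-→d11:-→d12:-→d13:-→d14:-→d15:-→d16:-→d17:-→d18:H1 -> H1
  + 42.26.0.0/16 (H4) depth=16
  + 230.144.0.0/12 (H4) depth=12
  lookup 42.26.0.9: bits 001010100001101000 walk d0:H4→d1:-→d2:-→d3:-→d4:-→d5:-→d6:-→d7:-→d8:-→d9:-→d10:-→d11:-→d12:-→d13:-→d14:-→d15:-→d16:H4→d17:-→d18:H1 -> H1
  + 15.129.128.0/20 (H3) depth=20
  lookup 230.147.68.137: bits 111001101001001 walk d0:H4→d1:-→d2:-→d3:-→d4:-→d5:-→d6:-→d7:-→d8:-→d9:-→d10:-→d11:-→d12:H4→d13:-→d14:-→d15:- -> H4
  + 184.129.244.208/28 (H1) depth=28
  lookup 230.146.242.116: bits 111001101001001011110010 walk d0:H4→d1:-→d2:-→d3:-→d4:-→d5:-→d6:-→d7:-→d8:-→d9:-→d10:-→d11:-→d12:H4→d13:-→d14:-→d15:-→d16:-→d17:-→d18:-→d19:-→d20:-→d21:-→d22:-→d23:-→d24:H4 -> H4
  lookup 230.146.242.1: bits 111001101001001011110010 walk d0:H4→d1:-→d2:-→d3:-→d4:-→d5:-→d6:-→d7:-→d8:-→d9:-→d10:-→d11:-→d12:H4→d13:-→d14:-→d15:-→d16:-→d17:-→d18:-→d19:-→d20:-→d21:-→d22:-→d23:-→d24:H4 -> H4
  lookup 230.146.242.179: bits 111001101001001011110010 walk d0:H4→d1:-→d2:-→d3:-→d4:-→d5:-→d6:-→d7:-→d8:-→d9:-→d10:-→d11:-→d12:H4→d13:-→d14:-→d15:-→d16:-→d17:-→d18:-→d19:-→d20:-→d21:-→d22:-→d23:-→d24:H4 -> H4
  del 15.129.142.73/32 (clear depth 32)
  + 184.128.0.0/12 (H0) depth=12
  lookup 230.146.242.18: bits 111001101001001011110010 walk d0:H4→d1:-→d2:-→d3:-→d4:-→d5:-→d6:-→d7:-→d8:-→d9:-→d10:-→d11:-→d12:H4→d13:-→d14:-→d15:-→d16:-→d17:-→d18:-→d19:-→d20:-→d21:-→d22:-→d23:-→d24:H4 -> H4
  + 230.146.242.172/32 (H1) depth=32
  + 192.0.0.0/2 (H4) depth=2
  lookup 192.0.0.0: bits 11 walk d0:H4→d1:-→d2:H4 -> H4
  + 224.0.0.0/3 (H4) depth=3

== LOOKUPS ==
["H1","H1","H1","H1","H1","H1","H1","H1","H4","H4","H4","H4","H4","H4"]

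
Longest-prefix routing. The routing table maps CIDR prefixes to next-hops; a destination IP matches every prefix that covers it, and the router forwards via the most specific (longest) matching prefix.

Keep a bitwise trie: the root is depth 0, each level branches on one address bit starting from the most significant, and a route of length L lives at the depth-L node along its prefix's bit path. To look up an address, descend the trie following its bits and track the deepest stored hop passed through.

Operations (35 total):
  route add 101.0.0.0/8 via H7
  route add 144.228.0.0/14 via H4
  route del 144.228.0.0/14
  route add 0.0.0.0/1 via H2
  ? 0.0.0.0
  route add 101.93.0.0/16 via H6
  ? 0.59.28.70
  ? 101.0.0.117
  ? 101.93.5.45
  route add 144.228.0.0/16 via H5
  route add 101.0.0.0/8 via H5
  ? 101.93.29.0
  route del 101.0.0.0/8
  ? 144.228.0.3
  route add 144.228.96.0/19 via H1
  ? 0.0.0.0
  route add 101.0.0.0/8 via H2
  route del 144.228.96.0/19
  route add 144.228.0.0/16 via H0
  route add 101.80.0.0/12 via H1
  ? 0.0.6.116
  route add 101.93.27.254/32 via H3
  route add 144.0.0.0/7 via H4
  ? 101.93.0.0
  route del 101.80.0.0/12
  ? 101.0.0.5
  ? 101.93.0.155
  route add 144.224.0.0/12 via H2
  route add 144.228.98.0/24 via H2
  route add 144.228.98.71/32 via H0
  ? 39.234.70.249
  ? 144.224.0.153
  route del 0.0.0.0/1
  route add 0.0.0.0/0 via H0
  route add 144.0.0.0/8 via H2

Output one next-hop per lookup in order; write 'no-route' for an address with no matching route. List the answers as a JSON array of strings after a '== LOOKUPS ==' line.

Trace:
  add 101.0.0.0/8 -> H7 at depth 8
  add 144.228.0.0/14 -> H4 at depth 14
  del 144.228.0.0/14 (clear depth 14)
  add 0.0.0.0/1 -> H2 at depth 1
  ? 0.0.0.0  path d0:-→d1:H2  best=H2
  add 101.93.0.0/16 -> H6 at depth 16
  ? 0.59.28.70  path d0:-→d1:H2  best=H2
  ? 101.0.0.117  path d0:-→d1:H2→d2:-→d3:-→d4:-→d5:-→d6:-→d7:-→d8:H7→d9:-  best=H7
  ? 101.93.5.45  path d0:-→d1:H2→d2:-→d3:-→d4:-→d5:-→d6:-→d7:-→d8:H7→d9:-→d10:-→d11:-→d12:-→d13:-→d14:-→d15:-→d16:H6  best=H6
  add 144.228.0.0/16 -> H5 at depth 16
  add 101.0.0.0/8 -> H5 at depth 8
  ? 101.93.29.0  path d0:-→d1:H2→d2:-→d3:-→d4:-→d5:-→d6:-→d7:-→d8:H5→d9:-→d10:-→d11:-→d12:-→d13:-→d14:-→d15:-→d16:H6  best=H6
  del 101.0.0.0/8 (clear depth 8)
  ? 144.228.0.3  path d0:-→d1:-→d2:-→d3:-→d4:-→d5:-→d6:-→d7:-→d8:-→d9:-→d10:-→d11:-→d12:-→d13:-→d14:-→d15:-→d16:H5  best=H5
  add 144.228.96.0/19 -> H1 at depth 19
  ? 0.0.0.0  path d0:-→d1:H2  best=H2
  add 101.0.0.0/8 -> H2 at depth 8
  del 144.228.96.0/19 (clear depth 19)
  add 144.228.0.0/16 -> H0 at depth 16
  add 101.80.0.0/12 -> H1 at depth 12
  ? 0.0.6.116  path d0:-→d1:H2  best=H2
  add 101.93.27.254/32 -> H3 at depth 32
  add 144.0.0.0/7 -> H4 at depth 7
  ? 101.93.0.0  path d0:-→d1:H2→d2:-→d3:-→d4:-→d5:-→d6:-→d7:-→d8:H2→d9:-→d10:-→d11:-→d12:H1→d13:-→d14:-→d15:-→d16:H6→d17:-→d18:-→d19:-  best=H6
  del 101.80.0.0/12 (clear depth 12)
  ? 101.0.0.5  path d0:-→d1:H2→d2:-→d3:-→d4:-→d5:-→d6:-→d7:-→d8:H2→d9:-  best=H2
  ? 101.93.0.155  path d0:-→d1:H2→d2:-→d3:-→d4:-→d5:-→d6:-→d7:-→d8:H2→d9:-→d10:-→d11:-→d12:-→d13:-→d14:-→d15:-→d16:H6→d17:-→d18:-→d19:-  best=H6
  add 144.224.0.0/12 -> H2 at depth 12
  add 144.228.98.0/24 -> H2 at depth 24
  add 144.228.98.71/32 -> H0 at depth 32
  ? 39.234.70.249  path d0:-→d1:H2  best=H2
  ? 144.224.0.153  path d0:-→d1:-→d2:-→d3:-→d4:-→d5:-→d6:-→d7:H4→d8:-→d9:-→d10:-→d11:-→d12:H2→d13:-  best=H2
  del 0.0.0.0/1 (clear depth 1)
  add 0.0.0.0/0 -> H0 at depth 0
  add 144.0.0.0/8 -> H2 at depth 8

== LOOKUPS ==
["H2","H2","H7","H6","H6","H5","H2","H2","H6","H2","H6","H2","H2"]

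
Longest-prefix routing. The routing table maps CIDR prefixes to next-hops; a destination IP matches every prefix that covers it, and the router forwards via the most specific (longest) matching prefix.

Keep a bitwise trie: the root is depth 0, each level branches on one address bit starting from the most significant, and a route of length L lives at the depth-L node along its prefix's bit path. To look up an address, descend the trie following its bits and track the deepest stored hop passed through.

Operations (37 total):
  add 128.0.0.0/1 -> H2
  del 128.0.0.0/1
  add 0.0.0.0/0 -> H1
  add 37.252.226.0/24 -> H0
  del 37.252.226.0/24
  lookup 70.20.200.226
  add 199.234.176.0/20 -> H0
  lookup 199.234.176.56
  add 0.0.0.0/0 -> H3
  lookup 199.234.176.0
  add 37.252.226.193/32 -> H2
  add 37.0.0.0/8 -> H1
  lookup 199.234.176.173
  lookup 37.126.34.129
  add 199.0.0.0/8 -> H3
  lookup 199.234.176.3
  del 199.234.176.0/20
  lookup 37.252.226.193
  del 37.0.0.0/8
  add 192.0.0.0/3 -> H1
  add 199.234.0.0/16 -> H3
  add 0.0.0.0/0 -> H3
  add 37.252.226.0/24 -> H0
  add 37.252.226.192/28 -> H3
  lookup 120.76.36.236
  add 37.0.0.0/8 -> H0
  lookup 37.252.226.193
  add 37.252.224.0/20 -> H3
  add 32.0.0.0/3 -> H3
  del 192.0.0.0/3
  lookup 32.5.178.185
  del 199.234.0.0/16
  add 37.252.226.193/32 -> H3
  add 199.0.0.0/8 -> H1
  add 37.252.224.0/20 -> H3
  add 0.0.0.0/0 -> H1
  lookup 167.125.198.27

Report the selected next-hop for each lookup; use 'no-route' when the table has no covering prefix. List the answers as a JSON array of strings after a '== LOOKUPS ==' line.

Process each operation:
  + 128.0.0.0/1 (H2) depth=1
  del 128.0.0.0/1 (clear depth 1)
  + 0.0.0.0/0 (H1) depth=0
  + 37.252.226.0/24 (H0) depth=24
  del 37.252.226.0/24 (clear depth 24)
  Q 70.20.200.226: descend 0 ; hops seen [H1] ; pick H1
  + 199.234.176.0/20 (H0) depth=20
  Q 199.234.176.56: descend 11000111111010101011 ; hops seen [H1,H0] ; pick H0
  + 0.0.0.0/0 (H3) depth=0
  Q 199.234.176.0: descend 11000111111010101011 ; hops seen [H3,H0] ; pick H0
  + 37.252.226.193/32 (H2) depth=32
  + 37.0.0.0/8 (H1) depth=8
  Q 199.234.176.173: descend 11000111111010101011 ; hops seen [H3,H0] ; pick H0
  Q 37.126.34.129: descend 00100101 ; hops seen [H3,H1] ; pick H1
  + 199.0.0.0/8 (H3) depth=8
  Q 199.234.176.3: descend 11000111111010101011 ; hops seen [H3,H3,H0] ; pick H0
  del 199.234.176.0/20 (clear depth 20)
  Q 37.252.226.193: descend 00100101111111001110001011000001 ; hops seen [H3,H1,H2] ; pick H2
  del 37.0.0.0/8 (clear depth 8)
  + 192.0.0.0/3 (H1) depth=3
  + 199.234.0.0/16 (H3) depth=16
  + 0.0.0.0/0 (H3) depth=0
  + 37.252.226.0/24 (H0) depth=24
  + 37.252.226.192/28 (H3) depth=28
  Q 120.76.36.236: descend 0 ; hops seen [H3] ; pick H3
  + 37.0.0.0/8 (H0) depth=8
  Q 37.252.226.193: descend 00100101111111001110001011000001 ; hops seen [H3,H0,H0,H3,H2] ; pick H2
  + 37.252.224.0/20 (H3) depth=20
  + 32.0.0.0/3 (H3) depth=3
  del 192.0.0.0/3 (clear depth 3)
  Q 32.5.178.185: descend 00100 ; hops seen [H3,H3] ; pick H3
  del 199.234.0.0/16 (clear depth 16)
  + 37.252.226.193/32 (H3) depth=32
  + 199.0.0.0/8 (H1) depth=8
  + 37.252.224.0/20 (H3) depth=20
  + 0.0.0.0/0 (H1) depth=0
  Q 167.125.198.27: descend 1 ; hops seen [H1] ; pick H1

== LOOKUPS ==
["H1","H0","H0","H0","H1","H0","H2","H3","H2","H3","H1"]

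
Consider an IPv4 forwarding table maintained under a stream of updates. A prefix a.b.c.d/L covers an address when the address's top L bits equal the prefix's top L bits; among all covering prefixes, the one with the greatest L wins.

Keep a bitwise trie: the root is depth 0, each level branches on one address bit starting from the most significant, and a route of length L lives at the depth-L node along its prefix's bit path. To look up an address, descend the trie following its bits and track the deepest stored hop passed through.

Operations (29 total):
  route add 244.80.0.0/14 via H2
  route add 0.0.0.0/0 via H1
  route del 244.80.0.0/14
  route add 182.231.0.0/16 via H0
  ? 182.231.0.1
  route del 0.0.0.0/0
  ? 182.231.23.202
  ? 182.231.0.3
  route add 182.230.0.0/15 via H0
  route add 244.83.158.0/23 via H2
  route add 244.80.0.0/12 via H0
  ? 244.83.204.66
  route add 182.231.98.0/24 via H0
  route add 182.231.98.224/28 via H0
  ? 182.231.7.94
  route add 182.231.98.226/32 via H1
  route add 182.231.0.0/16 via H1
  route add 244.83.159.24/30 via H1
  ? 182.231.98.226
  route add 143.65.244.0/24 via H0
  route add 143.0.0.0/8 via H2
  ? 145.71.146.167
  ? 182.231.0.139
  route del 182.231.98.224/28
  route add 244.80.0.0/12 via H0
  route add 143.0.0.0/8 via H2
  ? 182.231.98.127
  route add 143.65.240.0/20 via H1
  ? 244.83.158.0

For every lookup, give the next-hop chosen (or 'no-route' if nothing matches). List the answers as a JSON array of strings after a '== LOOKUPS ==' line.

Apply in order:
  + 244.80.0.0/14 (H2) depth=14
  + 0.0.0.0/0 (H1) depth=0
  del 244.80.0.0/14 (clear depth 14)
  + 182.231.0.0/16 (H0) depth=16
  ? 182.231.0.1  path d0:H1→d1:-→d2:-→d3:-→d4:-→d5:-→d6:-→d7:-→d8:-→d9:-→d10:-→d11:-→d12:-→d13:-→d14:-→d15:-→d16:H0  best=H0
  del 0.0.0.0/0 (clear depth 0)
  ? 182.231.23.202  path d0:-→d1:-→d2:-→d3:-→d4:-→d5:-→d6:-→d7:-→d8:-→d9:-→d10:-→d11:-→d12:-→d13:-→d14:-→d15:-→d16:H0  best=H0
  ? 182.231.0.3  path d0:-→d1:-→d2:-→d3:-→d4:-→d5:-→d6:-→d7:-→d8:-→d9:-→d10:-→d11:-→d12:-→d13:-→d14:-→d15:-→d16:H0  best=H0
  + 182.230.0.0/15 (H0) depth=15
  + 244.83.158.0/23 (H2) depth=23
  + 244.80.0.0/12 (H0) depth=12
  ? 244.83.204.66  path d0:-→d1:-→d2:-→d3:-→d4:-→d5:-→d6:-→d7:-→d8:-→d9:-→d10:-→d11:-→d12:H0→d13:-→d14:-→d15:-→d16:-→d17:-  best=H0
  + 182.231.98.0/24 (H0) depth=24
  + 182.231.98.224/28 (H0) depth=28
  ? 182.231.7.94  path d0:-→d1:-→d2:-→d3:-→d4:-→d5:-→d6:-→d7:-→d8:-→d9:-→d10:-→d11:-→d12:-→d13:-→d14:-→d15:H0→d16:H0→d17:-  best=H0
  + 182.231.98.226/32 (H1) depth=32
  + 182.231.0.0/16 (H1) depth=16
  + 244.83.159.24/30 (H1) depth=30
  ? 182.231.98.226  path d0:-→d1:-→d2:-→d3:-→d4:-→d5:-→d6:-→d7:-→d8:-→d9:-→d10:-→d11:-→d12:-→d13:-→d14:-→d15:H0→d16:H1→d17:-→d18:-→d19:-→d20:-→d21:-→d22:-→d23:-→d24:H0→d25:-→d26:-→d27:-→d28:H0→d29:-→d30:-→d31:-→d32:H1  best=H1
  + 143.65.244.0/24 (H0) depth=24
  + 143.0.0.0/8 (H2) depth=8
  ? 145.71.146.167  path d0:-→d1:-→d2:-→d3:-  best=no-route
  ? 182.231.0.139  path d0:-→d1:-→d2:-→d3:-→d4:-→d5:-→d6:-→d7:-→d8:-→d9:-→d10:-→d11:-→d12:-→d13:-→d14:-→d15:H0→d16:H1→d17:-  best=H1
  del 182.231.98.224/28 (clear depth 28)
  + 244.80.0.0/12 (H0) depth=12
  + 143.0.0.0/8 (H2) depth=8
  ? 182.231.98.127  path d0:-→d1:-→d2:-→d3:-→d4:-→d5:-→d6:-→d7:-→d8:-→d9:-→d10:-→d11:-→d12:-→d13:-→d14:-→d15:H0→d16:H1→d17:-→d18:-→d19:-→d20:-→d21:-→d22:-→d23:-→d24:H0  best=H0
  + 143.65.240.0/20 (H1) depth=20
  ? 244.83.158.0  path d0:-→d1:-→d2:-→d3:-→d4:-→d5:-→d6:-→d7:-→d8:-→d9:-→d10:-→d11:-→d12:H0→d13:-→d14:-→d15:-→d16:-→d17:-→d18:-→d19:-→d20:-→d21:-→d22:-→d23:H2  best=H2

== LOOKUPS ==
["H0","H0","H0","H0","H0","H1","no-route","H1","H0","H2"]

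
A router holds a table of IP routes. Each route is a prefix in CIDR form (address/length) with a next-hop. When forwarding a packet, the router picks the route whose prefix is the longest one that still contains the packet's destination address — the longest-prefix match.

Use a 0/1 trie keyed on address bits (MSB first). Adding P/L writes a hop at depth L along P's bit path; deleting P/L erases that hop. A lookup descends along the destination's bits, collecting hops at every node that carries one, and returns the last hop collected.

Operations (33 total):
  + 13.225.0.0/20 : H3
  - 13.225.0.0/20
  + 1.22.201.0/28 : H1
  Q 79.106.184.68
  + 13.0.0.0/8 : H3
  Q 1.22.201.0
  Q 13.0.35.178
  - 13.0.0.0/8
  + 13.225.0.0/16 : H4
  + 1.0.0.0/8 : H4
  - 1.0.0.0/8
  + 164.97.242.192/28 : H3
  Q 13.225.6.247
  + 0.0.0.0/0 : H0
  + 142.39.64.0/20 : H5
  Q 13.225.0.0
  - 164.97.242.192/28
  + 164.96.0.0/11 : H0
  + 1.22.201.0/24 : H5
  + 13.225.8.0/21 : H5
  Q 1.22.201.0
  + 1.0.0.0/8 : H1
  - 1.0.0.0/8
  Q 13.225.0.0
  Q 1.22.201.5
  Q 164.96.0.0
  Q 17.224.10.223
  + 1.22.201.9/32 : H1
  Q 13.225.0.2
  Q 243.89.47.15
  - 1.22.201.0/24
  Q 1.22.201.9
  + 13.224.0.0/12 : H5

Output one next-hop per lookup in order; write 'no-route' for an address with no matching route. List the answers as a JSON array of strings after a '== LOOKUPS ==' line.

Trace:
  + 13.225.0.0/20 (H3) depth=20
  del 13.225.0.0/20 (clear depth 20)
  + 1.22.201.0/28 (H1) depth=28
  ? 79.106.184.68  path d0:-→d1:-  best=no-route
  + 13.0.0.0/8 (H3) depth=8
  ? 1.22.201.0  path d0:-→d1:-→d2:-→d3:-→d4:-→d5:-→d6:-→d7:-→d8:-→d9:-→d10:-→d11:-→d12:-→d13:-→d14:-→d15:-→d16:-→d17:-→d18:-→d19:-→d20:-→d21:-→d22:-→d23:-→d24:-→d25:-→d26:-→d27:-→d28:H1  best=H1
  ? 13.0.35.178  path d0:-→d1:-→d2:-→d3:-→d4:-→d5:-→d6:-→d7:-→d8:H3  best=H3
  del 13.0.0.0/8 (clear depth 8)
  + 13.225.0.0/16 (H4) depth=16
  + 1.0.0.0/8 (H4) depth=8
  del 1.0.0.0/8 (clear depth 8)
  + 164.97.242.192/28 (H3) depth=28
  ? 13.225.6.247  path d0:-→d1:-→d2:-→d3:-→d4:-→d5:-→d6:-→d7:-→d8:-→d9:-→d10:-→d11:-→d12:-→d13:-→d14:-→d15:-→d16:H4→d17:-→d18:-→d19:-→d20:-  best=H4
  + 0.0.0.0/0 (H0) depth=0
  + 142.39.64.0/20 (H5) depth=20
  ? 13.225.0.0  path d0:H0→d1:-→d2:-→d3:-→d4:-→d5:-→d6:-→d7:-→d8:-→d9:-→d10:-→d11:-→d12:-→d13:-→d14:-→d15:-→d16:H4→d17:-→d18:-→d19:-→d20:-  best=H4
  del 164.97.242.192/28 (clear depth 28)
  + 164.96.0.0/11 (H0) depth=11
  + 1.22.201.0/24 (H5) depth=24
  + 13.225.8.0/21 (H5) depth=21
  ? 1.22.201.0  path d0:H0→d1:-→d2:-→d3:-→d4:-→d5:-→d6:-→d7:-→d8:-→d9:-→d10:-→d11:-→d12:-→d13:-→d14:-→d15:-→d16:-→d17:-→d18:-→d19:-→d20:-→d21:-→d22:-→d23:-→d24:H5→d25:-→d26:-→d27:-→d28:H1  best=H1
  + 1.0.0.0/8 (H1) depth=8
  del 1.0.0.0/8 (clear depth 8)
  ? 13.225.0.0  path d0:H0→d1:-→d2:-→d3:-→d4:-→d5:-→d6:-→d7:-→d8:-→d9:-→d10:-→d11:-→d12:-→d13:-→d14:-→d15:-→d16:H4→d17:-→d18:-→d19:-→d20:-  best=H4
  ? 1.22.201.5  path d0:H0→d1:-→d2:-→d3:-→d4:-→d5:-→d6:-→d7:-→d8:-→d9:-→d10:-→d11:-→d12:-→d13:-→d14:-→d15:-→d16:-→d17:-→d18:-→d19:-→d20:-→d21:-→d22:-→d23:-→d24:H5→d25:-→d26:-→d27:-→d28:H1  best=H1
  ? 164.96.0.0  path d0:H0→d1:-→d2:-→d3:-→d4:-→d5:-→d6:-→d7:-→d8:-→d9:-→d10:-→d11:H0→d12:-→d13:-→d14:-→d15:-  best=H0
  ? 17.224.10.223  path d0:H0→d1:-→d2:-→d3:-  best=H0
  + 1.22.201.9/32 (H1) depth=32
  ? 13.225.0.2  path d0:H0→d1:-→d2:-→d3:-→d4:-→d5:-→d6:-→d7:-→d8:-→d9:-→d10:-→d11:-→d12:-→d13:-→d14:-→d15:-→d16:H4→d17:-→d18:-→d19:-→d20:-  best=H4
  ? 243.89.47.15  path d0:H0→d1:-  best=H0
  del 1.22.201.0/24 (clear depth 24)
  ? 1.22.201.9  path d0:H0→d1:-→d2:-→d3:-→d4:-→d5:-→d6:-→d7:-→d8:-→d9:-→d10:-→d11:-→d12:-→d13:-→d14:-→d15:-→d16:-→d17:-→d18:-→d19:-→d20:-→d21:-→d22:-→d23:-→d24:-→d25:-→d26:-→d27:-→d28:H1→d29:-→d30:-→d31:-→d32:H1  best=H1
  + 13.224.0.0/12 (H5) depth=12

== LOOKUPS ==
["no-route","H1","H3","H4","H4","H1","H4","H1","H0","H0","H4","H0","H1"]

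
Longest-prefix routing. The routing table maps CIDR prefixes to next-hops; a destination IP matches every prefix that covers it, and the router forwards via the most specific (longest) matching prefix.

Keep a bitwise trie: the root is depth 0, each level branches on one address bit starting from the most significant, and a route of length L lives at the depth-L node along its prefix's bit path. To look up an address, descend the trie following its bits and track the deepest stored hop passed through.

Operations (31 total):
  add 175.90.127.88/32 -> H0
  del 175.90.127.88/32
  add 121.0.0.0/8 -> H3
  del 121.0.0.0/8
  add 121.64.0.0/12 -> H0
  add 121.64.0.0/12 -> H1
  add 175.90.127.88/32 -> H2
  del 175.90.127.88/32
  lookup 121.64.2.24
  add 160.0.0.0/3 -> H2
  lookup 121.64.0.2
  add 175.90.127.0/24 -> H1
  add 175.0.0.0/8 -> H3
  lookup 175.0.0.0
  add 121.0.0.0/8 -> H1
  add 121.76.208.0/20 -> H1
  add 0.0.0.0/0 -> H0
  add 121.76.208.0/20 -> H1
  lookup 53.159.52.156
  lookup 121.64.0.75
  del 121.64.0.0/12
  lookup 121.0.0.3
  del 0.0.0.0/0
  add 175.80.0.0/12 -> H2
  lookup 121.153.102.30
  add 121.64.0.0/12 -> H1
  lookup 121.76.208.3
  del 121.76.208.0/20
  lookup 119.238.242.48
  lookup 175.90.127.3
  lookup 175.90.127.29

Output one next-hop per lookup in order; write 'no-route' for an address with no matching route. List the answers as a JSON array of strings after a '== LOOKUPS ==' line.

Apply in order:
  + 175.90.127.88/32 (H0) depth=32
  del 175.90.127.88/32 (clear depth 32)
  + 121.0.0.0/8 (H3) depth=8
  del 121.0.0.0/8 (clear depth 8)
  + 121.64.0.0/12 (H0) depth=12
  + 121.64.0.0/12 (H1) depth=12
  + 175.90.127.88/32 (H2) depth=32
  del 175.90.127.88/32 (clear depth 32)
  Q 121.64.2.24: descend 011110010100 ; hops seen [H1] ; pick H1
  + 160.0.0.0/3 (H2) depth=3
  Q 121.64.0.2: descend 011110010100 ; hops seen [H1] ; pick H1
  + 175.90.127.0/24 (H1) depth=24
  + 175.0.0.0/8 (H3) depth=8
  Q 175.0.0.0: descend 101011110 ; hops seen [H2,H3] ; pick H3
  + 121.0.0.0/8 (H1) depth=8
  + 121.76.208.0/20 (H1) depth=20
  + 0.0.0.0/0 (H0) depth=0
  + 121.76.208.0/20 (H1) depth=20
  Q 53.159.52.156: descend 0 ; hops seen [H0] ; pick H0
  Q 121.64.0.75: descend 011110010100 ; hops seen [H0,H1,H1] ; pick H1
  del 121.64.0.0/12 (clear depth 12)
  Q 121.0.0.3: descend 011110010 ; hops seen [H0,H1] ; pick H1
  del 0.0.0.0/0 (clear depth 0)
  + 175.80.0.0/12 (H2) depth=12
  Q 121.153.102.30: descend 01111001 ; hops seen [H1] ; pick H1
  + 121.64.0.0/12 (H1) depth=12
  Q 121.76.208.3: descend 01111001010011001101 ; hops seen [H1,H1,H1] ; pick H1
  del 121.76.208.0/20 (clear depth 20)
  Q 119.238.242.48: descend 0111 ; hops seen [∅] ; pick no-route
  Q 175.90.127.3: descend 1010111101011010011111110 ; hops seen [H2,H3,H2,H1] ; pick H1
  Q 175.90.127.29: descend 1010111101011010011111110 ; hops seen [H2,H3,H2,H1] ; pick H1

== LOOKUPS ==
["H1","H1","H3","H0","H1","H1","H1","H1","no-route","H1","H1"]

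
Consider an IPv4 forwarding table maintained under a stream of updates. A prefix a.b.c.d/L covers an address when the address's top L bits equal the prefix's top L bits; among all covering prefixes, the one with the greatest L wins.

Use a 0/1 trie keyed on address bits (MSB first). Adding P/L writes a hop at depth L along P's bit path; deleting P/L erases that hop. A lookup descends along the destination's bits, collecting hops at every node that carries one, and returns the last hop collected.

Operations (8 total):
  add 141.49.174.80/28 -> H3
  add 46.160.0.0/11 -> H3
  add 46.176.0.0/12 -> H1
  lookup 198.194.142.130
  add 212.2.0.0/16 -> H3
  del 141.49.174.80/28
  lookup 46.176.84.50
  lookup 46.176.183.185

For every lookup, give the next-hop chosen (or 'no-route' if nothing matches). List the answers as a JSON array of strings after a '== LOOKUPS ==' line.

Trace:
  add 141.49.174.80/28 -> H3 at depth 28
  add 46.160.0.0/11 -> H3 at depth 11
  add 46.176.0.0/12 -> H1 at depth 12
  lookup 198.194.142.130: bits 1 walk d0:-→d1:- -> no-route
  add 212.2.0.0/16 -> H3 at depth 16
  - 141.49.174.80/28 clear@28
  lookup 46.176.84.50: bits 001011101011 walk d0:-→d1:-→d2:-→d3:-→d4:-→d5:-→d6:-→d7:-→d8:-→d9:-→d10:-→d11:H3→d12:H1 -> H1
  lookup 46.176.183.185: bits 001011101011 walk d0:-→d1:-→d2:-→d3:-→d4:-→d5:-→d6:-→d7:-→d8:-→d9:-→d10:-→d11:H3→d12:H1 -> H1

== LOOKUPS ==
["no-route","H1","H1"]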